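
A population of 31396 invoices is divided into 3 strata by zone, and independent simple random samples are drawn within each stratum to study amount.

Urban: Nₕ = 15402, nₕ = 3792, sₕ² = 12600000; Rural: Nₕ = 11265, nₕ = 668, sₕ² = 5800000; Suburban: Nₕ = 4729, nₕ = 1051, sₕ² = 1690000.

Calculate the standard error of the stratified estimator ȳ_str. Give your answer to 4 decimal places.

Var(ȳ_str) = Σₕ Wₕ²(1 − fₕ)sₕ²/nₕ with Wₕ = Nₕ/N, N = 31396.
Urban: Wₕ = 0.49057205; term = 0.49057205²·(1 − 0.24620179)·12600000/3792 = 602.78566.
Rural: Wₕ = 0.35880367; term = 0.35880367²·(1 − 0.05929871)·5800000/668 = 1051.5187.
Suburban: Wₕ = 0.15062428; term = 0.15062428²·(1 − 0.22224572)·1690000/1051 = 28.373727.
Sum = 1682.6781.
SE = √(1682.6781) = 41.0205.

41.0205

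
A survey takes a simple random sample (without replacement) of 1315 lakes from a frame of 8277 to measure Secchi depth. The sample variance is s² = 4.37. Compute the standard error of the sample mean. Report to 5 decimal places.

0.05287

Under SRS without replacement, Var(ȳ) = (1 − f)·s²/n with f = n/N = 1315/8277 = 0.15887399.
Var(ȳ) = (1 − 0.15887399)·4.37/1315 = 0.84112601·0.0033231939 = 0.0027952248.
SE(ȳ) = √(0.0027952248) = 0.05287.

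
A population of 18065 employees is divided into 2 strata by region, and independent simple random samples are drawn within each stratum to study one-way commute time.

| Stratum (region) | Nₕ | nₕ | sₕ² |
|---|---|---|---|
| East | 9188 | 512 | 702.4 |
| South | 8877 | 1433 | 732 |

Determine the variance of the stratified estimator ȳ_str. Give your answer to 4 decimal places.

0.4385

Var(ȳ_str) = Σₕ Wₕ²(1 − fₕ)sₕ²/nₕ with Wₕ = Nₕ/N, N = 18065.
East: Wₕ = 0.50860781; term = 0.50860781²·(1 − 0.05572486)·702.4/512 = 0.33510364.
South: Wₕ = 0.49139219; term = 0.49139219²·(1 − 0.16142841)·732/1433 = 0.10343358.
Sum = 0.43853722.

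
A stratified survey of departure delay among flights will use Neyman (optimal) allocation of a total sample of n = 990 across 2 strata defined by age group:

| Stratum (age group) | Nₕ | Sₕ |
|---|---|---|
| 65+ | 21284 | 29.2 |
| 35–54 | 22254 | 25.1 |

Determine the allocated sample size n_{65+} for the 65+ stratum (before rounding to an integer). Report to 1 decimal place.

Neyman allocation: nₕ = n·NₕSₕ / Σⱼ NⱼSⱼ.
Σ NⱼSⱼ = 21284·29.2 + 22254·25.1 = 1.1800682 × 10^6.
n_{65+} = 990·21284·29.2 / (1.1800682 × 10^6) = 521.4.

521.4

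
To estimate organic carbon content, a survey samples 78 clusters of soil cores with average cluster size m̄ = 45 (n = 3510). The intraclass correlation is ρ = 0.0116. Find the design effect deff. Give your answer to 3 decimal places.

1.510

deff = 1 + (45 − 1)·0.0116 = 1 + 0.5104 = 1.5104.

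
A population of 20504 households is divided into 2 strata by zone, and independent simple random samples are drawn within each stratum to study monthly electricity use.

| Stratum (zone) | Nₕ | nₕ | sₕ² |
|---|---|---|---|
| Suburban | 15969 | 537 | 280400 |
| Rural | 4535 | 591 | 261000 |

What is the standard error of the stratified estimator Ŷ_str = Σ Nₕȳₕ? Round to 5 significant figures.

369560

Var(Ŷ_str) = Σₕ Nₕ²(1 − fₕ)sₕ²/nₕ.
Suburban: 15969²·(1 − 537/15969)·280400/537 = 1.2867781 × 10^11.
Rural: 4535²·(1 − 591/4535)·261000/591 = 7.8989111 × 10^9.
Sum = 1.3657672 × 10^11.
SE = √(1.3657672 × 10^11) = 369560.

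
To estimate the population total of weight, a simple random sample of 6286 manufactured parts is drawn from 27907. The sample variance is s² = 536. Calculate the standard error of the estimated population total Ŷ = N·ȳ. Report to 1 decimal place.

Var(Ŷ) = N²·Var(ȳ) = N²·(1 − n/N)·s²/n.
f = 6286/27907 = 0.22524815; Var(ȳ) = 0.77475185·536/6286 = 0.066062201.
Var(Ŷ) = 27907² · 0.066062201 = 5.1449285 × 10^7.
SE(Ŷ) = √(5.1449285 × 10^7) = 7172.8.

7172.8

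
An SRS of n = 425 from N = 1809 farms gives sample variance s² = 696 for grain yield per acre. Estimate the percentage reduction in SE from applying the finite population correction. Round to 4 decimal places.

f = n/N = 425/1809 = 0.23493643.
SE_no-fpc = √(s²/n) = 1.2797058; SE_fpc = √((1−f)s²/n) = 1.119332.
Ratio = √(1−f) = 0.87467912. Reduction = 100·(1 − 0.87467912) = 12.5321%.

12.5321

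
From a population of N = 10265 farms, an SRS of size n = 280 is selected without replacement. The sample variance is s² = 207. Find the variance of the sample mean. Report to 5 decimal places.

Under SRS without replacement, Var(ȳ) = (1 − f)·s²/n with f = n/N = 280/10265 = 0.02727716.
Var(ȳ) = (1 − 0.02727716)·207/280 = 0.97272284·0.73928571 = 0.7191201.

0.71912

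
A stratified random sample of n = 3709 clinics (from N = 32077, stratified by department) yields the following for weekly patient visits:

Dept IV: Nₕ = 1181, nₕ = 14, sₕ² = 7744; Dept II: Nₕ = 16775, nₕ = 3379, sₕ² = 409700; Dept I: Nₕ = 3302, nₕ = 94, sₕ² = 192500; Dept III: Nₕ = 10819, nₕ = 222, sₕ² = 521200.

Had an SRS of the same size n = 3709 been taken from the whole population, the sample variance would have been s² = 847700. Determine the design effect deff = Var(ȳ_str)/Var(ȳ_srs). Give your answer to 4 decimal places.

1.5332

Var(ȳ_str) = Σ Wₕ²(1−fₕ)sₕ²/nₕ with Wₕ = Nₕ/32077:
  Dept IV: (1181/32077)²·(1−14/1181)·7744/14 = 0.74091873
  Dept II: (16775/32077)²·(1−3379/16775)·409700/3379 = 26.480608
  Dept I: (3302/32077)²·(1−94/3302)·192500/94 = 21.082729
  Dept III: (10819/32077)²·(1−222/10819)·521200/222 = 261.59775
  → Var(ȳ_str) = 309.90201.
Var(ȳ_srs) = (1 − 3709/32077)·847700/3709 = 202.12514.
deff = 309.90201 / 202.12514 = 1.5332.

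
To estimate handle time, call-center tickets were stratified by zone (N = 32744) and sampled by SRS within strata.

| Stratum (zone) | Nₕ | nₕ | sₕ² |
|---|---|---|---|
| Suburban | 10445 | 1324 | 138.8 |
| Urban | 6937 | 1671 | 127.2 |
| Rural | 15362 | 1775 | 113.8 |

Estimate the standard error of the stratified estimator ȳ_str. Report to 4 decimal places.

0.1562

Var(ȳ_str) = Σₕ Wₕ²(1 − fₕ)sₕ²/nₕ with Wₕ = Nₕ/N, N = 32744.
Suburban: Wₕ = 0.31898974; term = 0.31898974²·(1 − 0.12675921)·138.8/1324 = 0.0093151299.
Urban: Wₕ = 0.21185561; term = 0.21185561²·(1 − 0.24088223)·127.2/1671 = 0.0025935806.
Rural: Wₕ = 0.46915465; term = 0.46915465²·(1 − 0.11554485)·113.8/1775 = 0.012481069.
Sum = 0.02438978.
SE = √(0.02438978) = 0.1562.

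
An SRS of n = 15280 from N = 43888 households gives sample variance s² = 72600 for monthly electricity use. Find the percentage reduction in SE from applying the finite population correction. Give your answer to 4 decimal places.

19.2633

f = n/N = 15280/43888 = 0.34815895.
SE_no-fpc = √(s²/n) = 2.1797497; SE_fpc = √((1−f)s²/n) = 1.7598574.
Ratio = √(1−f) = 0.80736674. Reduction = 100·(1 − 0.80736674) = 19.2633%.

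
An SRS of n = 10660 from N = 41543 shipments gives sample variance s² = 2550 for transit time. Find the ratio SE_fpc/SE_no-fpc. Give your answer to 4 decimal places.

0.8622

f = n/N = 10660/41543 = 0.25660159.
SE_no-fpc = √(s²/n) = 0.48909305; SE_fpc = √((1−f)s²/n) = 0.42169874.
Ratio = √(1−f) = 0.86220555.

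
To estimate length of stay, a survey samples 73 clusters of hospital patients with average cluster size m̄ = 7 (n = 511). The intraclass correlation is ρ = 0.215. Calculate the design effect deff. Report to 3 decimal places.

2.290

deff = 1 + (7 − 1)·0.215 = 1 + 1.29 = 2.29.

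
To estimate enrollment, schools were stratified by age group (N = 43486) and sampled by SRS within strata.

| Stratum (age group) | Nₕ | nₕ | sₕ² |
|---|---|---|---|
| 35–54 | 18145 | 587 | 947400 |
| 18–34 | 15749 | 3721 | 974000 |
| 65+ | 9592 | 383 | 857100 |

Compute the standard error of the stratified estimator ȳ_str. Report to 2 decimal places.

Var(ȳ_str) = Σₕ Wₕ²(1 − fₕ)sₕ²/nₕ with Wₕ = Nₕ/N, N = 43486.
35–54: Wₕ = 0.41726073; term = 0.41726073²·(1 − 0.03235051)·947400/587 = 271.912.
18–34: Wₕ = 0.36216254; term = 0.36216254²·(1 − 0.23626897)·974000/3721 = 26.22085.
65+: Wₕ = 0.22057674; term = 0.22057674²·(1 − 0.03992911)·857100/383 = 104.53349.
Sum = 402.66634.
SE = √(402.66634) = 20.07.

20.07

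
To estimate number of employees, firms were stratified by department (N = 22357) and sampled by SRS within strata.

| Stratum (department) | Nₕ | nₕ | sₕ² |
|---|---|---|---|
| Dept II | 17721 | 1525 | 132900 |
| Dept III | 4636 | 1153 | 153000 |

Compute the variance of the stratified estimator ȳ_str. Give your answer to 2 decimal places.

54.33

Var(ȳ_str) = Σₕ Wₕ²(1 − fₕ)sₕ²/nₕ with Wₕ = Nₕ/N, N = 22357.
Dept II: Wₕ = 0.79263765; term = 0.79263765²·(1 − 0.08605609)·132900/1525 = 50.040781.
Dept III: Wₕ = 0.20736235; term = 0.20736235²·(1 − 0.24870578)·153000/1153 = 4.2867877.
Sum = 54.327569.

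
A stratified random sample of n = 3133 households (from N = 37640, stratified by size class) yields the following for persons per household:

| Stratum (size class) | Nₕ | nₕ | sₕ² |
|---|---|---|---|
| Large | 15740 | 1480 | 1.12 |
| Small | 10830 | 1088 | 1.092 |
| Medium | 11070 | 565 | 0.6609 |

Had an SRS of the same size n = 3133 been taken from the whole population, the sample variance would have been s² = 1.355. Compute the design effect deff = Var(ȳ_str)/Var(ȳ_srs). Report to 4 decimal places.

Var(ȳ_str) = Σ Wₕ²(1−fₕ)sₕ²/nₕ with Wₕ = Nₕ/37640:
  Large: (15740/37640)²·(1−1480/15740)·1.12/1480 = 1.1988955 × 10^-4
  Small: (10830/37640)²·(1−1088/10830)·1.092/1088 = 7.4743098 × 10^-5
  Medium: (11070/37640)²·(1−565/11070)·0.6609/565 = 9.6013379 × 10^-5
  → Var(ȳ_str) = 2.9064603 × 10^-4.
Var(ȳ_srs) = (1 − 3133/37640)·1.355/3133 = 3.9649388 × 10^-4.
deff = (2.9064603 × 10^-4) / (3.9649388 × 10^-4) = 0.7330.

0.7330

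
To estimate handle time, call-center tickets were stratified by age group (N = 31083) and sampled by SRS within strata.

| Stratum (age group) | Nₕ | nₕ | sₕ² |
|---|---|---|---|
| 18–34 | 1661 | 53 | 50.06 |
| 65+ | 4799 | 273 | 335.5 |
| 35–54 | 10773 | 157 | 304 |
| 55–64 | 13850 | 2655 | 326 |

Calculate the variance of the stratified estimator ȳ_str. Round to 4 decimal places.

Var(ȳ_str) = Σₕ Wₕ²(1 − fₕ)sₕ²/nₕ with Wₕ = Nₕ/N, N = 31083.
18–34: Wₕ = 0.05343757; term = 0.05343757²·(1 − 0.03190849)·50.06/53 = 0.0026111078.
65+: Wₕ = 0.15439308; term = 0.15439308²·(1 − 0.05688685)·335.5/273 = 0.027627992.
35–54: Wₕ = 0.34658817; term = 0.34658817²·(1 − 0.01457347)·304/157 = 0.22920582.
55–64: Wₕ = 0.44558119; term = 0.44558119²·(1 − 0.19169675)·326/2655 = 0.019705211.
Sum = 0.27915013.

0.2792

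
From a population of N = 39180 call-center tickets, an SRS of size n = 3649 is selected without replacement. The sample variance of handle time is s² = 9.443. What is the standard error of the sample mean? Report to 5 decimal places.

0.04844

Under SRS without replacement, Var(ȳ) = (1 − f)·s²/n with f = n/N = 3649/39180 = 0.09313425.
Var(ȳ) = (1 − 0.09313425)·9.443/3649 = 0.90686575·0.0025878323 = 0.0023468165.
SE(ȳ) = √(0.0023468165) = 0.04844.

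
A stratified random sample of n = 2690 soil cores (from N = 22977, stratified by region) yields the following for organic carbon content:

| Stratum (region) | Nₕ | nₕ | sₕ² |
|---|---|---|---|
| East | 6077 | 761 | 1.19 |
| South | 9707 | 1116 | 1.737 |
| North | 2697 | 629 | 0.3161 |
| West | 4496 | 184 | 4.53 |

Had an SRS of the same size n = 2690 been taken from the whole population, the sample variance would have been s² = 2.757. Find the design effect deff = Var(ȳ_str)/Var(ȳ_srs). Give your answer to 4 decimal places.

Var(ȳ_str) = Σ Wₕ²(1−fₕ)sₕ²/nₕ with Wₕ = Nₕ/22977:
  East: (6077/22977)²·(1−761/6077)·1.19/761 = 9.5686323 × 10^-5
  South: (9707/22977)²·(1−1116/9707)·1.737/1116 = 2.4585425 × 10^-4
  North: (2697/22977)²·(1−629/2697)·0.3161/629 = 5.3090728 × 10^-6
  West: (4496/22977)²·(1−184/4496)·4.53/184 = 9.0406319 × 10^-4
  → Var(ȳ_str) = 0.0012509128.
Var(ȳ_srs) = (1 − 2690/22977)·2.757/2690 = 9.0491751 × 10^-4.
deff = 0.0012509128 / (9.0491751 × 10^-4) = 1.3824.

1.3824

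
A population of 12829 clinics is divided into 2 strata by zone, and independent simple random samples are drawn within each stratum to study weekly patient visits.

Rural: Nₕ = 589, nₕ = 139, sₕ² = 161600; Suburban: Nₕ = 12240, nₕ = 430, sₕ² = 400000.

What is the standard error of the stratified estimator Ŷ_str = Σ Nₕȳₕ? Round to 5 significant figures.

367120

Var(Ŷ_str) = Σₕ Nₕ²(1 − fₕ)sₕ²/nₕ.
Rural: 589²·(1 − 139/589)·161600/139 = 3.0814446 × 10^8.
Suburban: 12240²·(1 − 430/12240)·400000/430 = 1.3446921 × 10^11.
Sum = 1.3477735 × 10^11.
SE = √(1.3477735 × 10^11) = 367120.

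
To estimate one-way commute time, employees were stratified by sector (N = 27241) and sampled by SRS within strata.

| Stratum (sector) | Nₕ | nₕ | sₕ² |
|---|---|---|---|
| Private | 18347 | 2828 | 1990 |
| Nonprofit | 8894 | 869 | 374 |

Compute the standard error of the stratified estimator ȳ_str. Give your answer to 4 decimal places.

Var(ȳ_str) = Σₕ Wₕ²(1 − fₕ)sₕ²/nₕ with Wₕ = Nₕ/N, N = 27241.
Private: Wₕ = 0.67350685; term = 0.67350685²·(1 − 0.15413964)·1990/2828 = 0.2699954.
Nonprofit: Wₕ = 0.32649315; term = 0.32649315²·(1 − 0.09770632)·374/869 = 0.041395001.
Sum = 0.3113904.
SE = √(0.3113904) = 0.5580.

0.5580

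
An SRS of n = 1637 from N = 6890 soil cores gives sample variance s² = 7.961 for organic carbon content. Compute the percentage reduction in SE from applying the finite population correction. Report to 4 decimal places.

12.6839

f = n/N = 1637/6890 = 0.23759071.
SE_no-fpc = √(s²/n) = 0.069736392; SE_fpc = √((1−f)s²/n) = 0.060891064.
Ratio = √(1−f) = 0.87316052. Reduction = 100·(1 − 0.87316052) = 12.6839%.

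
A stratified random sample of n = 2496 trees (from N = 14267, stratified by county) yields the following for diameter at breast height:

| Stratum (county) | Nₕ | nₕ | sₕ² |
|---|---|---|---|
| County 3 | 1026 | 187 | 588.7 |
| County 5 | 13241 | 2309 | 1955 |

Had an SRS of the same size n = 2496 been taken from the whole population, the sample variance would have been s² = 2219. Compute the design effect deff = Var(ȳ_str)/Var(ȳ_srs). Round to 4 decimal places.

Var(ȳ_str) = Σ Wₕ²(1−fₕ)sₕ²/nₕ with Wₕ = Nₕ/14267:
  County 3: (1026/14267)²·(1−187/1026)·588.7/187 = 0.013313628
  County 5: (13241/14267)²·(1−2309/13241)·1955/2309 = 0.60211288
  → Var(ȳ_str) = 0.61542651.
Var(ȳ_srs) = (1 − 2496/14267)·2219/2496 = 0.73348869.
deff = 0.61542651 / 0.73348869 = 0.8390.

0.8390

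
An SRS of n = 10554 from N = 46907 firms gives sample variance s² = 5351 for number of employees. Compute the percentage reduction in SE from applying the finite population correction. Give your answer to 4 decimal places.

f = n/N = 10554/46907 = 0.22499840.
SE_no-fpc = √(s²/n) = 0.71204744; SE_fpc = √((1−f)s²/n) = 0.62684509.
Ratio = √(1−f) = 0.88034175. Reduction = 100·(1 − 0.88034175) = 11.9658%.

11.9658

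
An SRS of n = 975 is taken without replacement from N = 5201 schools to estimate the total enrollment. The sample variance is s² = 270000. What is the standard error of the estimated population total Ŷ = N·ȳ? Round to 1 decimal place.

78016.7

Var(Ŷ) = N²·Var(ȳ) = N²·(1 − n/N)·s²/n.
f = 975/5201 = 0.18746395; Var(ȳ) = 0.81253605·270000/975 = 225.00998.
Var(Ŷ) = 5201² · 225.00998 = 6.0866102 × 10^9.
SE(Ŷ) = √(6.0866102 × 10^9) = 78016.7.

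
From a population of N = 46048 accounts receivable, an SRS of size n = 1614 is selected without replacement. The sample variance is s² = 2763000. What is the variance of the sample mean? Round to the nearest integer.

Under SRS without replacement, Var(ȳ) = (1 − f)·s²/n with f = n/N = 1614/46048 = 0.03505038.
Var(ȳ) = (1 − 0.03505038)·2763000/1614 = 0.96494962·1711.8959 = 1651.8933.

1652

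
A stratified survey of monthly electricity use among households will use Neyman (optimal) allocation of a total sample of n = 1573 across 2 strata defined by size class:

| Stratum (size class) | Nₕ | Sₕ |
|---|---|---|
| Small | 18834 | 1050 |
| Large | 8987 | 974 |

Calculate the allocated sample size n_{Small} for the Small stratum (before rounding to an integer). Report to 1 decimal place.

Neyman allocation: nₕ = n·NₕSₕ / Σⱼ NⱼSⱼ.
Σ NⱼSⱼ = 18834·1050 + 8987·974 = 2.8529038 × 10^7.
n_{Small} = 1573·18834·1050 / (2.8529038 × 10^7) = 1090.4.

1090.4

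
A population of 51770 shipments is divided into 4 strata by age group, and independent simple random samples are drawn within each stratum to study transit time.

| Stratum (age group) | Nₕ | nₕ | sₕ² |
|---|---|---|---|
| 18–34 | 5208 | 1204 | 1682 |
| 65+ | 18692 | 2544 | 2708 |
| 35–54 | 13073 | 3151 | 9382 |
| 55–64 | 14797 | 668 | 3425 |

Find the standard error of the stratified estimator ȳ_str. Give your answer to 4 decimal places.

Var(ȳ_str) = Σₕ Wₕ²(1 − fₕ)sₕ²/nₕ with Wₕ = Nₕ/N, N = 51770.
18–34: Wₕ = 0.10059880; term = 0.10059880²·(1 − 0.23118280)·1682/1204 = 0.010869466.
65+: Wₕ = 0.36105853; term = 0.36105853²·(1 − 0.13610101)·2708/2544 = 0.11988083.
35–54: Wₕ = 0.25252076; term = 0.25252076²·(1 − 0.24103113)·9382/3151 = 0.1441004.
55–64: Wₕ = 0.28582190; term = 0.28582190²·(1 − 0.04514429)·3425/668 = 0.39995661.
Sum = 0.67480731.
SE = √(0.67480731) = 0.8215.

0.8215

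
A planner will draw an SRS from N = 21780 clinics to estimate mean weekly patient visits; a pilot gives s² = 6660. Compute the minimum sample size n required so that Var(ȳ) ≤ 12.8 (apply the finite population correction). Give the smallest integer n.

Without fpc, n₀ = s²/D = 6660/12.8 = 520.3125.
With fpc, (1 − n/N)·s²/n ≤ D requires n ≥ n₀/(1 + n₀/N) = 520.3125/(1 + 520.3125/21780) = 508.1725.
Rounding up, n = 509.

509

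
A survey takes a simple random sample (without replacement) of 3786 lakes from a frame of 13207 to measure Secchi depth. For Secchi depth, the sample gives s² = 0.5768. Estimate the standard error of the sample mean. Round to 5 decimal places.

Under SRS without replacement, Var(ȳ) = (1 − f)·s²/n with f = n/N = 3786/13207 = 0.28666616.
Var(ȳ) = (1 − 0.28666616)·0.5768/3786 = 0.71333384·1.5235077 × 10^-4 = 1.0867696 × 10^-4.
SE(ȳ) = √(1.0867696 × 10^-4) = 0.01042.

0.01042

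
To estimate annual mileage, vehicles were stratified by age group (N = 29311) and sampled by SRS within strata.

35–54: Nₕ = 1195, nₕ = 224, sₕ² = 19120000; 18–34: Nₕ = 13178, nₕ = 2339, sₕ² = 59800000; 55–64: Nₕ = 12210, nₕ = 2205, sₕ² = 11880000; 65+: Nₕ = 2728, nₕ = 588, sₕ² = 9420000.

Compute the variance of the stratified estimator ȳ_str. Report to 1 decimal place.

Var(ȳ_str) = Σₕ Wₕ²(1 − fₕ)sₕ²/nₕ with Wₕ = Nₕ/N, N = 29311.
35–54: Wₕ = 0.04076968; term = 0.04076968²·(1 − 0.18744770)·19120000/224 = 115.28312.
18–34: Wₕ = 0.44959230; term = 0.44959230²·(1 − 0.17749279)·59800000/2339 = 4250.5821.
55–64: Wₕ = 0.41656716; term = 0.41656716²·(1 − 0.18058968)·11880000/2205 = 766.08919.
65+: Wₕ = 0.09307086; term = 0.09307086²·(1 − 0.21554252)·9420000/588 = 108.86053.
Sum = 5240.8149.

5240.8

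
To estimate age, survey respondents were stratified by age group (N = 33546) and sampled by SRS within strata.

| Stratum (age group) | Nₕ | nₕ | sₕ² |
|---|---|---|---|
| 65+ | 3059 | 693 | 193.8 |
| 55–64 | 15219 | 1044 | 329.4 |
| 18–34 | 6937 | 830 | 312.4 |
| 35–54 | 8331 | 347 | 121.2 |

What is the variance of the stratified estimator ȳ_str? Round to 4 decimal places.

0.0971

Var(ȳ_str) = Σₕ Wₕ²(1 − fₕ)sₕ²/nₕ with Wₕ = Nₕ/N, N = 33546.
65+: Wₕ = 0.09118822; term = 0.09118822²·(1 − 0.22654462)·193.8/693 = 0.0017985945.
55–64: Wₕ = 0.45367555; term = 0.45367555²·(1 − 0.06859846)·329.4/1044 = 0.060485433.
18–34: Wₕ = 0.20679068; term = 0.20679068²·(1 − 0.11964826)·312.4/830 = 0.014169387.
35–54: Wₕ = 0.24834556; term = 0.24834556²·(1 − 0.04165166)·121.2/347 = 0.020644735.
Sum = 0.09709815.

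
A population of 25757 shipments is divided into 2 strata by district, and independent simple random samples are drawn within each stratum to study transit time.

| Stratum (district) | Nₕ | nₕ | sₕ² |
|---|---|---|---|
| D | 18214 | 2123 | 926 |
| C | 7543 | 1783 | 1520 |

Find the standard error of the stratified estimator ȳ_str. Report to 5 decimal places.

0.49852

Var(ȳ_str) = Σₕ Wₕ²(1 − fₕ)sₕ²/nₕ with Wₕ = Nₕ/N, N = 25757.
D: Wₕ = 0.70714757; term = 0.70714757²·(1 − 0.11655869)·926/2123 = 0.19268983.
C: Wₕ = 0.29285243; term = 0.29285243²·(1 − 0.23637810)·1520/1783 = 0.055830084.
Sum = 0.24851991.
SE = √(0.24851991) = 0.49852.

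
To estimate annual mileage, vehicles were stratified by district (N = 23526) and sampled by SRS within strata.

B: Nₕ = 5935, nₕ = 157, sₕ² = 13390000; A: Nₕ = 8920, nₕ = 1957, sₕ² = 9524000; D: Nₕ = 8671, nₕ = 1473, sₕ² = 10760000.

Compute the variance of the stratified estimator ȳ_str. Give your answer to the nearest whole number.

6654

Var(ȳ_str) = Σₕ Wₕ²(1 − fₕ)sₕ²/nₕ with Wₕ = Nₕ/N, N = 23526.
B: Wₕ = 0.25227408; term = 0.25227408²·(1 − 0.02645324)·13390000/157 = 5284.2457.
A: Wₕ = 0.37915498; term = 0.37915498²·(1 − 0.21939462)·9524000/1957 = 546.12697.
D: Wₕ = 0.36857094; term = 0.36857094²·(1 − 0.16987660)·10760000/1473 = 823.74799.
Sum = 6654.1207.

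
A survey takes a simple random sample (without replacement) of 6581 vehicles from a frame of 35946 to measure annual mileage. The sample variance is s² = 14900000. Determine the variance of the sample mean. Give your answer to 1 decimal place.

Under SRS without replacement, Var(ȳ) = (1 − f)·s²/n with f = n/N = 6581/35946 = 0.18308018.
Var(ȳ) = (1 − 0.18308018)·14900000/6581 = 0.81691982·2264.0936 = 1849.5829.

1849.6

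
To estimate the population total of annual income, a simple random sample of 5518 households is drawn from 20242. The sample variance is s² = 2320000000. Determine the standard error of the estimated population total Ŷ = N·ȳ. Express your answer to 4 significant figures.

Var(Ŷ) = N²·Var(ȳ) = N²·(1 − n/N)·s²/n.
f = 5518/20242 = 0.27260152; Var(ȳ) = 0.72739848·2320000000/5518 = 305829.01.
Var(Ŷ) = 20242² · 305829.01 = 1.2530994 × 10^14.
SE(Ŷ) = √(1.2530994 × 10^14) = 1.119 × 10^7.

1.119 × 10^7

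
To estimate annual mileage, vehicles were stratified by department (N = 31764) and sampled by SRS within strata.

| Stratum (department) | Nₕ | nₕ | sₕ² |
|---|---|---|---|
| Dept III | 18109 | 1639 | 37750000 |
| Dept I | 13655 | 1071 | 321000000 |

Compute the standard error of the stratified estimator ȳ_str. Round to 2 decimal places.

Var(ȳ_str) = Σₕ Wₕ²(1 − fₕ)sₕ²/nₕ with Wₕ = Nₕ/N, N = 31764.
Dept III: Wₕ = 0.57011082; term = 0.57011082²·(1 − 0.09050748)·37750000/1639 = 6808.5667.
Dept I: Wₕ = 0.42988918; term = 0.42988918²·(1 − 0.07843281)·321000000/1071 = 51045.281.
Sum = 57853.848.
SE = √(57853.848) = 240.53.

240.53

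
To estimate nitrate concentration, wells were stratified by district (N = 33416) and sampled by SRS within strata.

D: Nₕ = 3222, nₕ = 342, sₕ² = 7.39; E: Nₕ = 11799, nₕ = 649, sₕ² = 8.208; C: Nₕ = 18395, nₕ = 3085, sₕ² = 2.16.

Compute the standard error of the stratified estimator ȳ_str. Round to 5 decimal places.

Var(ȳ_str) = Σₕ Wₕ²(1 − fₕ)sₕ²/nₕ with Wₕ = Nₕ/N, N = 33416.
D: Wₕ = 0.09642088; term = 0.09642088²·(1 − 0.10614525)·7.39/342 = 1.7956737 × 10^-4.
E: Wₕ = 0.35309433; term = 0.35309433²·(1 − 0.05500466)·8.208/649 = 0.0014900601.
C: Wₕ = 0.55048480; term = 0.55048480²·(1 − 0.16770862)·2.16/3085 = 1.765894 × 10^-4.
Sum = 0.0018462169.
SE = √(0.0018462169) = 0.04297.

0.04297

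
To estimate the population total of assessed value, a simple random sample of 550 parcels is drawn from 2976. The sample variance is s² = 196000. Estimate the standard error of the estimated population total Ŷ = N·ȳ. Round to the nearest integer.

Var(Ŷ) = N²·Var(ȳ) = N²·(1 − n/N)·s²/n.
f = 550/2976 = 0.18481183; Var(ȳ) = 0.81518817·196000/550 = 290.50342.
Var(Ŷ) = 2976² · 290.50342 = 2.5728656 × 10^9.
SE(Ŷ) = √(2.5728656 × 10^9) = 50723.

50723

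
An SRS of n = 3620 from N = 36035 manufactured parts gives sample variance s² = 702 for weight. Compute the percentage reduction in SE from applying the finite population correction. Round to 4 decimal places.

5.1558

f = n/N = 3620/36035 = 0.10045789.
SE_no-fpc = √(s²/n) = 0.4403665; SE_fpc = √((1−f)s²/n) = 0.41766205.
Ratio = √(1−f) = 0.94844194. Reduction = 100·(1 − 0.94844194) = 5.1558%.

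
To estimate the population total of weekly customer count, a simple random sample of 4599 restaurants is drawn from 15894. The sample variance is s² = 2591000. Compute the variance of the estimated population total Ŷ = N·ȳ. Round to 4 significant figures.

1.011 × 10^11

Var(Ŷ) = N²·Var(ȳ) = N²·(1 − n/N)·s²/n.
f = 4599/15894 = 0.28935447; Var(ȳ) = 0.71064553·2591000/4599 = 400.36585.
Var(Ŷ) = 15894² · 400.36585 = 1.0114012 × 10^11.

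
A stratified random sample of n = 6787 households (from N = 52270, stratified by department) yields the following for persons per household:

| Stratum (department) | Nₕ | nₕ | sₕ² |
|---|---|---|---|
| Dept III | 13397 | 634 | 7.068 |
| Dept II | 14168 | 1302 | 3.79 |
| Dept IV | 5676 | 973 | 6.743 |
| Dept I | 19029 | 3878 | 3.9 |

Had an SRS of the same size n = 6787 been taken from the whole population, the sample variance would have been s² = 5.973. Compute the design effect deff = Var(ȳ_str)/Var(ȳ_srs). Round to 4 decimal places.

1.3917

Var(ȳ_str) = Σ Wₕ²(1−fₕ)sₕ²/nₕ with Wₕ = Nₕ/52270:
  Dept III: (13397/52270)²·(1−634/13397)·7.068/634 = 6.9769018 × 10^-4
  Dept II: (14168/52270)²·(1−1302/14168)·3.79/1302 = 1.9421167 × 10^-4
  Dept IV: (5676/52270)²·(1−973/5676)·6.743/973 = 6.770998 × 10^-5
  Dept I: (19029/52270)²·(1−3878/19029)·3.9/3878 = 1.0612289 × 10^-4
  → Var(ȳ_str) = 0.0010657347.
Var(ȳ_srs) = (1 − 6787/52270)·5.973/6787 = 7.6579278 × 10^-4.
deff = 0.0010657347 / (7.6579278 × 10^-4) = 1.3917.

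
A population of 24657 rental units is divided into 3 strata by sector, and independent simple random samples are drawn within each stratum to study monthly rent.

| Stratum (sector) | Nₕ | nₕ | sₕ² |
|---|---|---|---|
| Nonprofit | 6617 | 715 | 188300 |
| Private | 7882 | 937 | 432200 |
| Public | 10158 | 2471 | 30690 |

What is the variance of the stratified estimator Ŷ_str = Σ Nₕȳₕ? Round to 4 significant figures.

3.650 × 10^10

Var(Ŷ_str) = Σₕ Nₕ²(1 − fₕ)sₕ²/nₕ.
Nonprofit: 6617²·(1 − 715/6617)·188300/715 = 1.0285008 × 10^10.
Private: 7882²·(1 − 937/7882)·432200/937 = 2.5249562 × 10^10.
Public: 10158²·(1 − 2471/10158)·30690/2471 = 9.6981575 × 10^8.
Sum = 3.6504386 × 10^10.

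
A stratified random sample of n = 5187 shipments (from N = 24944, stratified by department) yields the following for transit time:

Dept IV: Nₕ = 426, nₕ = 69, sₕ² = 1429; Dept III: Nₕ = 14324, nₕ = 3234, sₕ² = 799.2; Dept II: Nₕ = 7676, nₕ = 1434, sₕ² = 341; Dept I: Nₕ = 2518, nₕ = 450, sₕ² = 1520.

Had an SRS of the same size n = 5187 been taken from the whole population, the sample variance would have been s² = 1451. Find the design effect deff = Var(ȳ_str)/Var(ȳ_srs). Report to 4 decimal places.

0.5178

Var(ȳ_str) = Σ Wₕ²(1−fₕ)sₕ²/nₕ with Wₕ = Nₕ/24944:
  Dept IV: (426/24944)²·(1−69/426)·1429/69 = 0.0050620771
  Dept III: (14324/24944)²·(1−3234/14324)·799.2/3234 = 0.063092701
  Dept II: (7676/24944)²·(1−1434/7676)·341/1434 = 0.018311831
  Dept I: (2518/24944)²·(1−450/2518)·1520/450 = 0.028268655
  → Var(ȳ_str) = 0.11473526.
Var(ȳ_srs) = (1 − 5187/24944)·1451/5187 = 0.2215675.
deff = 0.11473526 / 0.2215675 = 0.5178.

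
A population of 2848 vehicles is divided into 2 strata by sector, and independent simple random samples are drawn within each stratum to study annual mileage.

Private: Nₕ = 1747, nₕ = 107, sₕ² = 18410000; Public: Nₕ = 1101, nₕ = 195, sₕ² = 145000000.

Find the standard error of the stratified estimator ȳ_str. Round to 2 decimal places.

390.16

Var(ȳ_str) = Σₕ Wₕ²(1 − fₕ)sₕ²/nₕ with Wₕ = Nₕ/N, N = 2848.
Private: Wₕ = 0.61341292; term = 0.61341292²·(1 − 0.06124785)·18410000/107 = 60775.256.
Public: Wₕ = 0.38658708; term = 0.38658708²·(1 − 0.17711172)·145000000/195 = 91446.889.
Sum = 152222.15.
SE = √(152222.15) = 390.16.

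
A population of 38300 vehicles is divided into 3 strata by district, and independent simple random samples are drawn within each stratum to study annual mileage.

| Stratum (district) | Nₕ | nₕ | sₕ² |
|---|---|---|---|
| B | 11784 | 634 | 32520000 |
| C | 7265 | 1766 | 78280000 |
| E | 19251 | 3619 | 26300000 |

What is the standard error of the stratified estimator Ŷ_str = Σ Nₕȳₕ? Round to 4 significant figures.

3.271 × 10^6

Var(Ŷ_str) = Σₕ Nₕ²(1 − fₕ)sₕ²/nₕ.
B: 11784²·(1 − 634/11784)·32520000/634 = 6.7395187 × 10^12.
C: 7265²·(1 − 1766/7265)·78280000/1766 = 1.7708405 × 10^12.
E: 19251²·(1 − 3619/19251)·26300000/3619 = 2.1869306 × 10^12.
Sum = 1.069729 × 10^13.
SE = √(1.069729 × 10^13) = 3.271 × 10^6.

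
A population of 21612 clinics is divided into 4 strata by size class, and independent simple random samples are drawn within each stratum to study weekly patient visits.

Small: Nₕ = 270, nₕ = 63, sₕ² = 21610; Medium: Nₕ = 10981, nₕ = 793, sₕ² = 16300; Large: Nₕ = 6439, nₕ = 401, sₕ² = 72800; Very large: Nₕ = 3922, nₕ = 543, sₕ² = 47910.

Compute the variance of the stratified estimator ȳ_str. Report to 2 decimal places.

22.58

Var(ȳ_str) = Σₕ Wₕ²(1 − fₕ)sₕ²/nₕ with Wₕ = Nₕ/N, N = 21612.
Small: Wₕ = 0.01249306; term = 0.01249306²·(1 − 0.23333333)·21610/63 = 0.041044825.
Medium: Wₕ = 0.50809735; term = 0.50809735²·(1 − 0.07221565)·16300/793 = 4.923289.
Large: Wₕ = 0.29793633; term = 0.29793633²·(1 − 0.06227675)·72800/401 = 15.111536.
Very large: Wₕ = 0.18147326; term = 0.18147326²·(1 − 0.13844977)·47910/543 = 2.5034113.
Sum = 22.579281.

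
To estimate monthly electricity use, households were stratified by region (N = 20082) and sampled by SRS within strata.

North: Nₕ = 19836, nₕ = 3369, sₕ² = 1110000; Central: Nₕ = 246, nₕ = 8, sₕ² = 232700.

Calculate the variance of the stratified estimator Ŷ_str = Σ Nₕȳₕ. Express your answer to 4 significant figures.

Var(Ŷ_str) = Σₕ Nₕ²(1 − fₕ)sₕ²/nₕ.
North: 19836²·(1 − 3369/19836)·1110000/3369 = 1.076194 × 10^11.
Central: 246²·(1 − 8/246)·232700/8 = 1.703015 × 10^9.
Sum = 1.0932242 × 10^11.

1.093 × 10^11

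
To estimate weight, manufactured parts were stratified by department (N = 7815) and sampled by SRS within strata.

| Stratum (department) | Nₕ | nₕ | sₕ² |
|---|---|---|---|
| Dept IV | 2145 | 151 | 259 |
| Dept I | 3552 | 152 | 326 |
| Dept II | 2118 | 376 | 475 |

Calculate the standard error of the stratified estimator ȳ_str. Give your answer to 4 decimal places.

Var(ȳ_str) = Σₕ Wₕ²(1 − fₕ)sₕ²/nₕ with Wₕ = Nₕ/N, N = 7815.
Dept IV: Wₕ = 0.27447217; term = 0.27447217²·(1 − 0.07039627)·259/151 = 0.12012055.
Dept I: Wₕ = 0.45451056; term = 0.45451056²·(1 − 0.04279279)·326/152 = 0.42409966.
Dept II: Wₕ = 0.27101727; term = 0.27101727²·(1 − 0.17752597)·475/376 = 0.076317108.
Sum = 0.62053732.
SE = √(0.62053732) = 0.7877.

0.7877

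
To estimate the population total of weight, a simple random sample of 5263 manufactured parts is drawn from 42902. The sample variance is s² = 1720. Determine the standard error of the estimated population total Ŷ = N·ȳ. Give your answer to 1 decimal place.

22972.3

Var(Ŷ) = N²·Var(ȳ) = N²·(1 − n/N)·s²/n.
f = 5263/42902 = 0.12267493; Var(ȳ) = 0.87732507·1720/5263 = 0.28671843.
Var(Ŷ) = 42902² · 0.28671843 = 5.2772867 × 10^8.
SE(Ŷ) = √(5.2772867 × 10^8) = 22972.3.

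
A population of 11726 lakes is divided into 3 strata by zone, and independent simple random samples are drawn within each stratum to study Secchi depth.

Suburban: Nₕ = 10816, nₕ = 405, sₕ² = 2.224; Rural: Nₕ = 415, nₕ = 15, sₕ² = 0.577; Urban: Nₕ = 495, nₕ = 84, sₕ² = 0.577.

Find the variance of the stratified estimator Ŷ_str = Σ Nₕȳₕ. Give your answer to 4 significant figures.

Var(Ŷ_str) = Σₕ Nₕ²(1 − fₕ)sₕ²/nₕ.
Suburban: 10816²·(1 − 405/10816)·2.224/405 = 618356.44.
Rural: 415²·(1 − 15/415)·0.577/15 = 6385.4667.
Urban: 495²·(1 − 84/495)·0.577/84 = 1397.4734.
Sum = 626139.38.

626100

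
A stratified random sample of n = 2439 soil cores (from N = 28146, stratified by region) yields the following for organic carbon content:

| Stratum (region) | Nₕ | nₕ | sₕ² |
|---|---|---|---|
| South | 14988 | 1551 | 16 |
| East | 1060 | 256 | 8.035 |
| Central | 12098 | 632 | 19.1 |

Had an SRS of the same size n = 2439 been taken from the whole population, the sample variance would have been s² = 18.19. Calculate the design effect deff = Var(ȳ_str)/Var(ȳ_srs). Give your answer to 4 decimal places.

Var(ȳ_str) = Σ Wₕ²(1−fₕ)sₕ²/nₕ with Wₕ = Nₕ/28146:
  South: (14988/28146)²·(1−1551/14988)·16/1551 = 0.0026225321
  East: (1060/28146)²·(1−256/1060)·8.035/256 = 3.3765599 × 10^-5
  Central: (12098/28146)²·(1−632/12098)·19.1/632 = 0.0052918611
  → Var(ȳ_str) = 0.0079481588.
Var(ȳ_srs) = (1 − 2439/28146)·18.19/2439 = 0.0068117016.
deff = 0.0079481588 / 0.0068117016 = 1.1668.

1.1668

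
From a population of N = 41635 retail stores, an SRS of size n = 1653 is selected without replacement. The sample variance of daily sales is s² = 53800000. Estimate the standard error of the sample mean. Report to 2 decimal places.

Under SRS without replacement, Var(ȳ) = (1 − f)·s²/n with f = n/N = 1653/41635 = 0.03970217.
Var(ȳ) = (1 − 0.03970217)·53800000/1653 = 0.96029783·32546.884 = 31254.702.
SE(ȳ) = √(31254.702) = 176.79.

176.79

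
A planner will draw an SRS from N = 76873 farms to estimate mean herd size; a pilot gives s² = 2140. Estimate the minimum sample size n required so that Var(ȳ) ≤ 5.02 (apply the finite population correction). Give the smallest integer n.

424

Without fpc, n₀ = s²/D = 2140/5.02 = 426.2948.
With fpc, (1 − n/N)·s²/n ≤ D requires n ≥ n₀/(1 + n₀/N) = 426.2948/(1 + 426.2948/76873) = 423.9438.
Rounding up, n = 424.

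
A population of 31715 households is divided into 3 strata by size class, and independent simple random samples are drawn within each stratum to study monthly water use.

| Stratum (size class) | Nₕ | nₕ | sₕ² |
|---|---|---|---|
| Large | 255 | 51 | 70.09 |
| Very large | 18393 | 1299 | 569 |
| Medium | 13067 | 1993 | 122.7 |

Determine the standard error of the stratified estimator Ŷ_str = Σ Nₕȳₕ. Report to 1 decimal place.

12112.0

Var(Ŷ_str) = Σₕ Nₕ²(1 − fₕ)sₕ²/nₕ.
Large: 255²·(1 − 51/255)·70.09/51 = 71491.8.
Very large: 18393²·(1 − 1299/18393)·569/1299 = 1.3772075 × 10^8.
Medium: 13067²·(1 − 1993/13067)·122.7/1993 = 8.9087685 × 10^6.
Sum = 1.4670101 × 10^8.
SE = √(1.4670101 × 10^8) = 12112.0.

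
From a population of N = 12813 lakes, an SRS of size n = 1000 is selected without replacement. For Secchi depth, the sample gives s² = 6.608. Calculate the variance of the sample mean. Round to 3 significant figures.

0.00609

Under SRS without replacement, Var(ȳ) = (1 − f)·s²/n with f = n/N = 1000/12813 = 0.07804573.
Var(ȳ) = (1 − 0.07804573)·6.608/1000 = 0.92195427·0.006608 = 0.0060922738.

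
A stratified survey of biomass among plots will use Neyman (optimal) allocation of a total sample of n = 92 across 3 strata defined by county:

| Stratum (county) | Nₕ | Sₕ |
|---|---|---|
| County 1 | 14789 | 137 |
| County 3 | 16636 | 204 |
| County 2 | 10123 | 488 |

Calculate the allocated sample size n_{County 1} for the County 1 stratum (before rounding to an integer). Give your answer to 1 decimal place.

18.0

Neyman allocation: nₕ = n·NₕSₕ / Σⱼ NⱼSⱼ.
Σ NⱼSⱼ = 14789·137 + 16636·204 + 10123·488 = 1.0359861 × 10^7.
n_{County 1} = 92·14789·137 / (1.0359861 × 10^7) = 18.0.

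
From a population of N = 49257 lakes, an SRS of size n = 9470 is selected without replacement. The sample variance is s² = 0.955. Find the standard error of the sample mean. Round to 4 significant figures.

0.009025

Under SRS without replacement, Var(ȳ) = (1 − f)·s²/n with f = n/N = 9470/49257 = 0.19225694.
Var(ȳ) = (1 − 0.19225694)·0.955/9470 = 0.80774306·1.0084477 × 10^-4 = 8.1456666 × 10^-5.
SE(ȳ) = √(8.1456666 × 10^-5) = 0.009025.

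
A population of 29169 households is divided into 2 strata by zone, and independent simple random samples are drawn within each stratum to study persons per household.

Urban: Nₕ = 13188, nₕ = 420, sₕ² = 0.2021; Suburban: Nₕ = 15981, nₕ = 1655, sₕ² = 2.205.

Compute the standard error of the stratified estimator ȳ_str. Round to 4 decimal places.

Var(ȳ_str) = Σₕ Wₕ²(1 − fₕ)sₕ²/nₕ with Wₕ = Nₕ/N, N = 29169.
Urban: Wₕ = 0.45212383; term = 0.45212383²·(1 − 0.03184713)·0.2021/420 = 9.5230432 × 10^-5.
Suburban: Wₕ = 0.54787617; term = 0.54787617²·(1 − 0.10356048)·2.205/1655 = 3.5850599 × 10^-4.
Sum = 4.5373642 × 10^-4.
SE = √(4.5373642 × 10^-4) = 0.0213.

0.0213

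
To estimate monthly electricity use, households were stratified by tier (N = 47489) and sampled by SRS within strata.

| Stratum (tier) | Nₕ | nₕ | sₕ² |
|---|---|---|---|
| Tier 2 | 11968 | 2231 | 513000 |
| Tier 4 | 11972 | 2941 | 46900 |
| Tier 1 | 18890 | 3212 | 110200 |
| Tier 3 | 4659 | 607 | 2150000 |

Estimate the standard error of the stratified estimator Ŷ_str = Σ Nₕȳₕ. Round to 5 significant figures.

Var(Ŷ_str) = Σₕ Nₕ²(1 − fₕ)sₕ²/nₕ.
Tier 2: 11968²·(1 − 2231/11968)·513000/2231 = 2.6795665 × 10^10.
Tier 4: 11972²·(1 − 2941/11972)·46900/2941 = 1.7241711 × 10^9.
Tier 1: 18890²·(1 − 3212/18890)·110200/3212 = 1.0160818 × 10^10.
Tier 3: 4659²·(1 − 607/4659)·2150000/607 = 6.6867012 × 10^10.
Sum = 1.0554767 × 10^11.
SE = √(1.0554767 × 10^11) = 324880.

324880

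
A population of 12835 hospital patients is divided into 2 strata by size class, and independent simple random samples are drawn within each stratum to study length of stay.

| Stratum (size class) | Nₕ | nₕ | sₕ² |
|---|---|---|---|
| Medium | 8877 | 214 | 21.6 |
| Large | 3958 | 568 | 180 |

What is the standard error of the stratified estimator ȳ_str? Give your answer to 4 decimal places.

Var(ȳ_str) = Σₕ Wₕ²(1 − fₕ)sₕ²/nₕ with Wₕ = Nₕ/N, N = 12835.
Medium: Wₕ = 0.69162446; term = 0.69162446²·(1 − 0.02410724)·21.6/214 = 0.047117557.
Large: Wₕ = 0.30837554; term = 0.30837554²·(1 − 0.14350682)·180/568 = 0.025811183.
Sum = 0.07292874.
SE = √(0.07292874) = 0.2701.

0.2701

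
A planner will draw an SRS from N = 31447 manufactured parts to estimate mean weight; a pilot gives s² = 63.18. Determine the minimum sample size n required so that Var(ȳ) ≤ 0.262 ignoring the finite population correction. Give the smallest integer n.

242

Without fpc, n₀ = s²/D = 63.18/0.262 = 241.1450.
Rounding up, n = 242.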